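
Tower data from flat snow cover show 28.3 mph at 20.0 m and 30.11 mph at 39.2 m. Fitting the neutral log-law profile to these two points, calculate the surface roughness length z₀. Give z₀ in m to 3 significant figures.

z₀ ≈ 0.000539 m

Log law: V(z) ∝ ln(z/z₀). With r = V₁/V₂ = 28.3/30.11 = 0.93989,
r · ln(z₂/z₀) = ln(z₁/z₀) ⇒ ln z₀ = (ln z₁ − r·ln z₂)/(1 − r)
ln z₀ = (2.99573 − 0.93989×3.66868) / 0.06011 = -7.5260
z₀ = exp(-7.5260) = 0.0005389 m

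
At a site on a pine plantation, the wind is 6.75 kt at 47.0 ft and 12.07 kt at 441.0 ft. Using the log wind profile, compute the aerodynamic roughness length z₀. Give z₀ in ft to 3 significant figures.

z₀ ≈ 2.74 ft

Log law: V(z) ∝ ln(z/z₀). With r = V₁/V₂ = 6.75/12.07 = 0.55924,
r · ln(z₂/z₀) = ln(z₁/z₀) ⇒ ln z₀ = (ln z₁ − r·ln z₂)/(1 − r)
ln z₀ = (3.85015 − 0.55924×6.08904) / 0.44076 = 1.0094
z₀ = exp(1.0094) = 2.744 ft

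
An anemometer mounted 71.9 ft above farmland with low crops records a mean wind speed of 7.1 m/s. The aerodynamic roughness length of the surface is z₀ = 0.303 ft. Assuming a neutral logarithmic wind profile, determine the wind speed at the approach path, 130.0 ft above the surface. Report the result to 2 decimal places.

7.87 m/s

Log law: V(z) ∝ ln(z/z₀), so V₂/V₁ = ln(z₂/z₀) / ln(z₁/z₀).
ln(130.0/0.303) = 6.0616, ln(71.9/0.303) = 5.4693
V₂ = 7.1 × 6.0616/5.4693 = 7.1 × 1.1083 = 7.8688 m/s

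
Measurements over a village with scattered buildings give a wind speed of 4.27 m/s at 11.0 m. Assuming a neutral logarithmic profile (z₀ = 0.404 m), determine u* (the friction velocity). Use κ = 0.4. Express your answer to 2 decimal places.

u* ≈ 0.52 m/s

Log law: V(z) = (u*/κ) · ln(z/z₀) ⇒ u* = κ · V / ln(z/z₀)
u* = 0.4 × 4.27 / ln(11.0/0.404) = 0.4 × 4.27 / 3.3042
   = 1.7080 / 3.3042 = 0.5169 m/s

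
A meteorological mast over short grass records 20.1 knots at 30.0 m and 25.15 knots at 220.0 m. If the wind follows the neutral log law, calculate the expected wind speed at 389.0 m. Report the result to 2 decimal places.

26.59 knots

Log law: V ∝ ln(z/z₀). From the pair, with r = V₁/V₂ = 0.79920,
ln z₀ = (ln z₁ − r·ln z₂)/(1 − r) = (3.4012 − 0.79920×5.3936)/0.20080 = -4.5291 → z₀ = 0.01079 m
V₃ = V₁ · ln(z₃/z₀)/ln(z₁/z₀) = 20.1 × 10.4926/7.9303 = 26.5946 knots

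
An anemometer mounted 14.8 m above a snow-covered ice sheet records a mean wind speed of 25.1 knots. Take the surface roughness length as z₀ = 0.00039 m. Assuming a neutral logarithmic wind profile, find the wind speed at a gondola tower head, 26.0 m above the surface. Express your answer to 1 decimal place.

26.4 knots

Log law: V(z) ∝ ln(z/z₀), so V₂/V₁ = ln(z₂/z₀) / ln(z₁/z₀).
ln(26.0/0.00039) = 11.1075, ln(14.8/0.00039) = 10.5440
V₂ = 25.1 × 11.1075/10.5440 = 25.1 × 1.0534 = 26.4413 knots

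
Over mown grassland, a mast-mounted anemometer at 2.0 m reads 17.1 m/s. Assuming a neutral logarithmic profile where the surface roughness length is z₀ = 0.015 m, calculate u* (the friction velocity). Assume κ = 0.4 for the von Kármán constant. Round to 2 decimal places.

u* ≈ 1.40 m/s

Log law: V(z) = (u*/κ) · ln(z/z₀) ⇒ u* = κ · V / ln(z/z₀)
u* = 0.4 × 17.1 / ln(2.0/0.015) = 0.4 × 17.1 / 4.8929
   = 6.8400 / 4.8929 = 1.3980 m/s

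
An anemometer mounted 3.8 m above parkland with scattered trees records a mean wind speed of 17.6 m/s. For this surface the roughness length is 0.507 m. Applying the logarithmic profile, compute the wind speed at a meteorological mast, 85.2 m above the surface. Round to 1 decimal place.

44.8 m/s

Log law: V(z) ∝ ln(z/z₀), so V₂/V₁ = ln(z₂/z₀) / ln(z₁/z₀).
ln(85.2/0.507) = 5.1242, ln(3.8/0.507) = 2.0142
V₂ = 17.6 × 5.1242/2.0142 = 17.6 × 2.5440 = 44.7744 m/s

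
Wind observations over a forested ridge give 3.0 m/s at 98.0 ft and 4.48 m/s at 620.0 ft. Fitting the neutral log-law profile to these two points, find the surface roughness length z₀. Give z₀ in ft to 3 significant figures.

Log law: V(z) ∝ ln(z/z₀). With r = V₁/V₂ = 3.0/4.48 = 0.66964,
r · ln(z₂/z₀) = ln(z₁/z₀) ⇒ ln z₀ = (ln z₁ − r·ln z₂)/(1 − r)
ln z₀ = (4.58497 − 0.66964×6.42972) / 0.33036 = 0.8456
z₀ = exp(0.8456) = 2.329 ft

z₀ ≈ 2.33 ft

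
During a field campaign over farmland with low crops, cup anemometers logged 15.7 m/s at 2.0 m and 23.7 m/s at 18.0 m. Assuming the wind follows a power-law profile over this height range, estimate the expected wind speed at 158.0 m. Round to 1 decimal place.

35.6 m/s

First find α: α = ln(V₂/V₁)/ln(z₂/z₁) = ln(23.7/15.7)/ln(18.0/2.0) = 0.41181/2.19722 = 0.1874
Extrapolate from 18.0 m to 158.0 m: V₃ = 23.7 × (158.0/18.0)^0.1874 = 23.7 × 1.5025 = 35.6092 m/s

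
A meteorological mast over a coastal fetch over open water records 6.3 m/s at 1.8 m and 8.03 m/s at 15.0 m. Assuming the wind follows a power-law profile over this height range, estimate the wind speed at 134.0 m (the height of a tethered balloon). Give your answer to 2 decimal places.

10.32 m/s

First find α: α = ln(V₂/V₁)/ln(z₂/z₁) = ln(8.03/6.3)/ln(15.0/1.8) = 0.24263/2.12026 = 0.1144
Extrapolate from 15.0 m to 134.0 m: V₃ = 8.03 × (134.0/15.0)^0.1144 = 8.03 × 1.2848 = 10.3168 m/s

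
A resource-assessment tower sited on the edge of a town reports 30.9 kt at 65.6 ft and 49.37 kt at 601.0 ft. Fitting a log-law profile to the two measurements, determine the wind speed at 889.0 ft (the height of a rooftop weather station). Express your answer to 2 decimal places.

52.63 kt

Log law: V ∝ ln(z/z₀). From the pair, with r = V₁/V₂ = 0.62589,
ln z₀ = (ln z₁ − r·ln z₂)/(1 − r) = (4.1836 − 0.62589×6.3986)/0.37411 = 0.4779 → z₀ = 1.613 ft
V₃ = V₁ · ln(z₃/z₀)/ln(z₁/z₀) = 30.9 × 6.3122/3.7057 = 52.6346 kt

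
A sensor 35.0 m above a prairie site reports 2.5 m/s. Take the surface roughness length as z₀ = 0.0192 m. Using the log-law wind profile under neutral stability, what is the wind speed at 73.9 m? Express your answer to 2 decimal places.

2.75 m/s

Log law: V(z) ∝ ln(z/z₀), so V₂/V₁ = ln(z₂/z₀) / ln(z₁/z₀).
ln(73.9/0.0192) = 8.2556, ln(35.0/0.0192) = 7.5082
V₂ = 2.5 × 8.2556/7.5082 = 2.5 × 1.0995 = 2.7488 m/s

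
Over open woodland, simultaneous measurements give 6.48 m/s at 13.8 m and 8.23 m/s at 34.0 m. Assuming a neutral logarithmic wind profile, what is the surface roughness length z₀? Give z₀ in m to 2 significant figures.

Log law: V(z) ∝ ln(z/z₀). With r = V₁/V₂ = 6.48/8.23 = 0.78736,
r · ln(z₂/z₀) = ln(z₁/z₀) ⇒ ln z₀ = (ln z₁ − r·ln z₂)/(1 − r)
ln z₀ = (2.62467 − 0.78736×3.52636) / 0.21264 = -0.7142
z₀ = exp(-0.7142) = 0.4896 m

z₀ ≈ 0.49 m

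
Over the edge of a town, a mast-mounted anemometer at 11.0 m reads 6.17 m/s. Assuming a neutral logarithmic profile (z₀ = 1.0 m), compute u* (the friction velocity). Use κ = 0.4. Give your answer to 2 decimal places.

u* ≈ 1.03 m/s

Log law: V(z) = (u*/κ) · ln(z/z₀) ⇒ u* = κ · V / ln(z/z₀)
u* = 0.4 × 6.17 / ln(11.0/1.0) = 0.4 × 6.17 / 2.3979
   = 2.4680 / 2.3979 = 1.0292 m/s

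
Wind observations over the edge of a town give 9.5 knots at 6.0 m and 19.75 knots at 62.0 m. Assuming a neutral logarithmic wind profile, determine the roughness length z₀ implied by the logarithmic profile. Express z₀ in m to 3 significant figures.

Log law: V(z) ∝ ln(z/z₀). With r = V₁/V₂ = 9.5/19.75 = 0.48101,
r · ln(z₂/z₀) = ln(z₁/z₀) ⇒ ln z₀ = (ln z₁ − r·ln z₂)/(1 − r)
ln z₀ = (1.79176 − 0.48101×4.12713) / 0.51899 = -0.3727
z₀ = exp(-0.3727) = 0.6888 m

z₀ ≈ 0.689 m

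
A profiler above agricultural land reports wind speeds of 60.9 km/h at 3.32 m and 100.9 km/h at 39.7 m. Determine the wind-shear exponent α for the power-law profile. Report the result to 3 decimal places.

α ≈ 0.203

Power law: V₂/V₁ = (z₂/z₁)^α ⇒ α = ln(V₂/V₁) / ln(z₂/z₁)
α = ln(100.9/60.9) / ln(39.7/3.32) = ln(1.6568) / ln(11.9578)
  = 0.50490 / 2.48139 = 0.20347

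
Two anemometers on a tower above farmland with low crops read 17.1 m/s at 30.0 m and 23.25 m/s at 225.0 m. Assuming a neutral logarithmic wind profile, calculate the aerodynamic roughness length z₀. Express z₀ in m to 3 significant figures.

z₀ ≈ 0.111 m

Log law: V(z) ∝ ln(z/z₀). With r = V₁/V₂ = 17.1/23.25 = 0.73548,
r · ln(z₂/z₀) = ln(z₁/z₀) ⇒ ln z₀ = (ln z₁ − r·ln z₂)/(1 − r)
ln z₀ = (3.40120 − 0.73548×5.41610) / 0.26452 = -2.2012
z₀ = exp(-2.2012) = 0.1107 m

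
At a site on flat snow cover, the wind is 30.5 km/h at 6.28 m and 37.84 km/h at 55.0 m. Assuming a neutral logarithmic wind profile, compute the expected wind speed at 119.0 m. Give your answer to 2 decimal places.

Log law: V ∝ ln(z/z₀). From the pair, with r = V₁/V₂ = 0.80603,
ln z₀ = (ln z₁ − r·ln z₂)/(1 − r) = (1.8374 − 0.80603×4.0073)/0.19397 = -7.1795 → z₀ = 0.0007620 m
V₃ = V₁ · ln(z₃/z₀)/ln(z₁/z₀) = 30.5 × 11.9586/9.0169 = 40.4506 km/h

40.45 km/h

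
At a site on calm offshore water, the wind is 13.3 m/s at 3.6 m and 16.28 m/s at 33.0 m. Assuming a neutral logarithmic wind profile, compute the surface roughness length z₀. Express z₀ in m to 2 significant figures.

Log law: V(z) ∝ ln(z/z₀). With r = V₁/V₂ = 13.3/16.28 = 0.81695,
r · ln(z₂/z₀) = ln(z₁/z₀) ⇒ ln z₀ = (ln z₁ − r·ln z₂)/(1 − r)
ln z₀ = (1.28093 − 0.81695×3.49651) / 0.18305 = -8.6074
z₀ = exp(-8.6074) = 0.0001828 m

z₀ ≈ 0.00018 m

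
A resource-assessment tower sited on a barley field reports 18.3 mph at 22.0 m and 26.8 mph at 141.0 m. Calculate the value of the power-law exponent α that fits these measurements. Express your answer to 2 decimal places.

α ≈ 0.21

Power law: V₂/V₁ = (z₂/z₁)^α ⇒ α = ln(V₂/V₁) / ln(z₂/z₁)
α = ln(26.8/18.3) / ln(141.0/22.0) = ln(1.4645) / ln(6.4091)
  = 0.38150 / 1.85772 = 0.20536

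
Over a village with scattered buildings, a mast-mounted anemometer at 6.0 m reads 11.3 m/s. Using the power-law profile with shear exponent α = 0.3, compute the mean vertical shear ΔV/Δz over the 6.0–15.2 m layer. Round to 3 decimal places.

Power law: V₂ = V₁ · (z₂/z₁)^α = 11.3 × (2.5333)^0.3 = 14.9343 m/s
ΔV/Δz = (14.9343 − 11.3)/(15.2 − 6.0) = 3.6343/9.2000 = 0.39504 m/s/m

0.395 m/s/m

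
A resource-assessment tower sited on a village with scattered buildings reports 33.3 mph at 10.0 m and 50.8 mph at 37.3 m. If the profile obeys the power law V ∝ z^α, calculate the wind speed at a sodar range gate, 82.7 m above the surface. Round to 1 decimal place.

First find α: α = ln(V₂/V₁)/ln(z₂/z₁) = ln(50.8/33.3)/ln(37.3/10.0) = 0.42234/1.31641 = 0.3208
Extrapolate from 37.3 m to 82.7 m: V₃ = 50.8 × (82.7/37.3)^0.3208 = 50.8 × 1.2910 = 65.5850 mph

65.6 mph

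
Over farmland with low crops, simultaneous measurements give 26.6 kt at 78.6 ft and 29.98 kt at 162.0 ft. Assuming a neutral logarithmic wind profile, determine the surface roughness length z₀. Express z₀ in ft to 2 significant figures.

z₀ ≈ 0.27 ft

Log law: V(z) ∝ ln(z/z₀). With r = V₁/V₂ = 26.6/29.98 = 0.88726,
r · ln(z₂/z₀) = ln(z₁/z₀) ⇒ ln z₀ = (ln z₁ − r·ln z₂)/(1 − r)
ln z₀ = (4.36437 − 0.88726×5.08760) / 0.11274 = -1.3273
z₀ = exp(-1.3273) = 0.2652 ft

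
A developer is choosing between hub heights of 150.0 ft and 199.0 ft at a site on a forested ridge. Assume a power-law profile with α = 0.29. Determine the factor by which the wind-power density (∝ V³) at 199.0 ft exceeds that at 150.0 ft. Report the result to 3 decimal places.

1.279

Speed ratio: V_B/V_A = (z_B/z_A)^α = (199.0/150.0)^0.29 = (1.3267)^0.29 = 1.08543
Power-density ratio: P_B/P_A = (V_B/V_A)³ = (1.08543)³ = 1.27880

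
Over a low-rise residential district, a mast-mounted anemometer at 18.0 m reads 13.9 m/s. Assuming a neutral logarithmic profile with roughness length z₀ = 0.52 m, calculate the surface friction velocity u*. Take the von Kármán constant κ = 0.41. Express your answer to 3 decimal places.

u* ≈ 1.608 m/s

Log law: V(z) = (u*/κ) · ln(z/z₀) ⇒ u* = κ · V / ln(z/z₀)
u* = 0.41 × 13.9 / ln(18.0/0.52) = 0.41 × 13.9 / 3.5443
   = 5.6990 / 3.5443 = 1.6079 m/s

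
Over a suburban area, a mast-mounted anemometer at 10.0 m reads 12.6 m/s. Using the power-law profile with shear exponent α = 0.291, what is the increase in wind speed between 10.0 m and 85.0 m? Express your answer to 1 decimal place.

Power law: V₂ = V₁ · (z₂/z₁)^α = 12.6 × (8.5000)^0.291 = 23.4872 m/s
ΔV = 23.4872 − 12.6 = 10.8872 m/s

10.9 m/s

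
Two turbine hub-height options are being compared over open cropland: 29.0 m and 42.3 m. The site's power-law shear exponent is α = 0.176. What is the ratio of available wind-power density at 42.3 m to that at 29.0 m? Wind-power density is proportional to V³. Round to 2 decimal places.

1.22

Speed ratio: V_B/V_A = (z_B/z_A)^α = (42.3/29.0)^0.176 = (1.4586)^0.176 = 1.06870
Power-density ratio: P_B/P_A = (V_B/V_A)³ = (1.06870)³ = 1.22057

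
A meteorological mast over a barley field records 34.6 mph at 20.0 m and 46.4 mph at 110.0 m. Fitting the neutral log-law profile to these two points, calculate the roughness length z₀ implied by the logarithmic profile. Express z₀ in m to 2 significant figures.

z₀ ≈ 0.13 m

Log law: V(z) ∝ ln(z/z₀). With r = V₁/V₂ = 34.6/46.4 = 0.74569,
r · ln(z₂/z₀) = ln(z₁/z₀) ⇒ ln z₀ = (ln z₁ − r·ln z₂)/(1 − r)
ln z₀ = (2.99573 − 0.74569×4.70048) / 0.25431 = -2.0029
z₀ = exp(-2.0029) = 0.1349 m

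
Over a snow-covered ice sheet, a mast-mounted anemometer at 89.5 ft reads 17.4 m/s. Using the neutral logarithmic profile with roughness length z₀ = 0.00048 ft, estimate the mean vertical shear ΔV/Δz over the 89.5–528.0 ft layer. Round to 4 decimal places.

Log law: V₂ = V₁ · ln(z₂/z₀)/ln(z₁/z₀) = 17.4 × 13.9108/12.1360 = 19.9447 m/s
ΔV/Δz = (19.9447 − 17.4)/(528.0 − 89.5) = 2.5447/438.5000 = 0.00580 m/s/ft

0.0058 m/s/ft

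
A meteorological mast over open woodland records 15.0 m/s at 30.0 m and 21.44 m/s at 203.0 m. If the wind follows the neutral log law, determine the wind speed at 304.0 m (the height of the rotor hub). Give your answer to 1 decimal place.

Log law: V ∝ ln(z/z₀). From the pair, with r = V₁/V₂ = 0.69963,
ln z₀ = (ln z₁ − r·ln z₂)/(1 − r) = (3.4012 − 0.69963×5.3132)/0.30037 = -1.0522 → z₀ = 0.3492 m
V₃ = V₁ · ln(z₃/z₀)/ln(z₁/z₀) = 15.0 × 6.7693/4.4534 = 22.8001 m/s

22.8 m/s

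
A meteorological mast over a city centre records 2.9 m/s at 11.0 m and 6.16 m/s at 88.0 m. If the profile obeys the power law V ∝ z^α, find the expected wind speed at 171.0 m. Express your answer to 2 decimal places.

First find α: α = ln(V₂/V₁)/ln(z₂/z₁) = ln(6.16/2.9)/ln(88.0/11.0) = 0.75337/2.07944 = 0.3623
Extrapolate from 88.0 m to 171.0 m: V₃ = 6.16 × (171.0/88.0)^0.3623 = 6.16 × 1.2721 = 7.8362 m/s

7.84 m/s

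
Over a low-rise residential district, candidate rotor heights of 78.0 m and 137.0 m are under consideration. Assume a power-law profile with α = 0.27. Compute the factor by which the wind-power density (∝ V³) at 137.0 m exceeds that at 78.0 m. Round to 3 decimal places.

1.578

Speed ratio: V_B/V_A = (z_B/z_A)^α = (137.0/78.0)^0.27 = (1.7564)^0.27 = 1.16426
Power-density ratio: P_B/P_A = (V_B/V_A)³ = (1.16426)³ = 1.57815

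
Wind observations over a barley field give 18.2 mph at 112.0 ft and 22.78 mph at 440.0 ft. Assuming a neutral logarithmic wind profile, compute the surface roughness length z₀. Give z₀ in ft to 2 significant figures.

z₀ ≈ 0.49 ft

Log law: V(z) ∝ ln(z/z₀). With r = V₁/V₂ = 18.2/22.78 = 0.79895,
r · ln(z₂/z₀) = ln(z₁/z₀) ⇒ ln z₀ = (ln z₁ − r·ln z₂)/(1 − r)
ln z₀ = (4.71850 − 0.79895×6.08677) / 0.20105 = -0.7188
z₀ = exp(-0.7188) = 0.4874 ft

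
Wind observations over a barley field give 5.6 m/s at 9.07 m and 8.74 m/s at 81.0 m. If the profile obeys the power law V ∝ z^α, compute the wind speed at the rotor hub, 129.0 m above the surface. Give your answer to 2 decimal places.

First find α: α = ln(V₂/V₁)/ln(z₂/z₁) = ln(8.74/5.6)/ln(81.0/9.07) = 0.44514/2.18948 = 0.2033
Extrapolate from 81.0 m to 129.0 m: V₃ = 8.74 × (129.0/81.0)^0.2033 = 8.74 × 1.0992 = 9.6073 m/s

9.61 m/s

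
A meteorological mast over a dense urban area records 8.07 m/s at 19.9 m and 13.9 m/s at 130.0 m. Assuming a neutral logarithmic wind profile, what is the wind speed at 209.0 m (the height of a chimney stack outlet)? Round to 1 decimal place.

Log law: V ∝ ln(z/z₀). From the pair, with r = V₁/V₂ = 0.58058,
ln z₀ = (ln z₁ − r·ln z₂)/(1 − r) = (2.9907 − 0.58058×4.8675)/0.41942 = 0.3928 → z₀ = 1.481 m
V₃ = V₁ · ln(z₃/z₀)/ln(z₁/z₀) = 8.07 × 4.9495/2.5979 = 15.3749 m/s

15.4 m/s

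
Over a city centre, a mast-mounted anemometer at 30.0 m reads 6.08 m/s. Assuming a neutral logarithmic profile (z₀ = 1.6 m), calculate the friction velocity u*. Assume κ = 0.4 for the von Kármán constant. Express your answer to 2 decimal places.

u* ≈ 0.83 m/s

Log law: V(z) = (u*/κ) · ln(z/z₀) ⇒ u* = κ · V / ln(z/z₀)
u* = 0.4 × 6.08 / ln(30.0/1.6) = 0.4 × 6.08 / 2.9312
   = 2.4320 / 2.9312 = 0.8297 m/s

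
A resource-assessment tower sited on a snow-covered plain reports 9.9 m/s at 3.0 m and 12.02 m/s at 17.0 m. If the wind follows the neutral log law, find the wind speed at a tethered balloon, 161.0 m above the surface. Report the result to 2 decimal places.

Log law: V ∝ ln(z/z₀). From the pair, with r = V₁/V₂ = 0.82363,
ln z₀ = (ln z₁ − r·ln z₂)/(1 − r) = (1.0986 − 0.82363×2.8332)/0.17637 = -7.0016 → z₀ = 0.0009104 m
V₃ = V₁ · ln(z₃/z₀)/ln(z₁/z₀) = 9.9 × 12.0831/8.1003 = 14.7677 m/s

14.77 m/s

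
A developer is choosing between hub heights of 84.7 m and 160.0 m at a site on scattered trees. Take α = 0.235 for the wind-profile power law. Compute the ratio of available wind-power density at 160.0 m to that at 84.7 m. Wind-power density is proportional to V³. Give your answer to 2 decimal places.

Speed ratio: V_B/V_A = (z_B/z_A)^α = (160.0/84.7)^0.235 = (1.8890)^0.235 = 1.16122
Power-density ratio: P_B/P_A = (V_B/V_A)³ = (1.16122)³ = 1.56584

1.57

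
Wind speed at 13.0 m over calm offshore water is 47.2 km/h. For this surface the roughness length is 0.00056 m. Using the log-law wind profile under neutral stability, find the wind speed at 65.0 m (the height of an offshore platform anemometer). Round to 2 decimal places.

54.76 km/h

Log law: V(z) ∝ ln(z/z₀), so V₂/V₁ = ln(z₂/z₀) / ln(z₁/z₀).
ln(65.0/0.00056) = 11.6620, ln(13.0/0.00056) = 10.0525
V₂ = 47.2 × 11.6620/10.0525 = 47.2 × 1.1601 = 54.7569 km/h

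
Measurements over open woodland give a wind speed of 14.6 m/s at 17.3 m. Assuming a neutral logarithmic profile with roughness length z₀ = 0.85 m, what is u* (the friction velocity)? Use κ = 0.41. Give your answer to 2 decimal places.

u* ≈ 1.99 m/s

Log law: V(z) = (u*/κ) · ln(z/z₀) ⇒ u* = κ · V / ln(z/z₀)
u* = 0.41 × 14.6 / ln(17.3/0.85) = 0.41 × 14.6 / 3.0132
   = 5.9860 / 3.0132 = 1.9866 m/s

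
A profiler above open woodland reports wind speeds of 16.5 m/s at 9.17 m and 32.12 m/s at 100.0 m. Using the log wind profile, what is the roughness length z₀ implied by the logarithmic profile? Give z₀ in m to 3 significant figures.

z₀ ≈ 0.735 m

Log law: V(z) ∝ ln(z/z₀). With r = V₁/V₂ = 16.5/32.12 = 0.51370,
r · ln(z₂/z₀) = ln(z₁/z₀) ⇒ ln z₀ = (ln z₁ − r·ln z₂)/(1 − r)
ln z₀ = (2.21594 − 0.51370×4.60517) / 0.48630 = -0.3079
z₀ = exp(-0.3079) = 0.7350 m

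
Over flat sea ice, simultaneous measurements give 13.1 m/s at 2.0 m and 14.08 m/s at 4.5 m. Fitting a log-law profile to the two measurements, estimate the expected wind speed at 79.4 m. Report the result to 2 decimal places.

17.55 m/s

Log law: V ∝ ln(z/z₀). From the pair, with r = V₁/V₂ = 0.93040,
ln z₀ = (ln z₁ − r·ln z₂)/(1 − r) = (0.6931 − 0.93040×1.5041)/0.06960 = -10.1468 → z₀ = 0.00003920 m
V₃ = V₁ · ln(z₃/z₀)/ln(z₁/z₀) = 13.1 × 14.5213/10.8400 = 17.5489 m/s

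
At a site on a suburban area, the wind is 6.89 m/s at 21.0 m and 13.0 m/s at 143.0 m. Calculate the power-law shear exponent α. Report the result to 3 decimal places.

α ≈ 0.331

Power law: V₂/V₁ = (z₂/z₁)^α ⇒ α = ln(V₂/V₁) / ln(z₂/z₁)
α = ln(13.0/6.89) / ln(143.0/21.0) = ln(1.8868) / ln(6.8095)
  = 0.63488 / 1.91832 = 0.33095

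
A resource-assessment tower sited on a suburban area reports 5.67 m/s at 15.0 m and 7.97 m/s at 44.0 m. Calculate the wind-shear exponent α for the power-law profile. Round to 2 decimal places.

Power law: V₂/V₁ = (z₂/z₁)^α ⇒ α = ln(V₂/V₁) / ln(z₂/z₁)
α = ln(7.97/5.67) / ln(44.0/15.0) = ln(1.4056) / ln(2.9333)
  = 0.34050 / 1.07614 = 0.31640

α ≈ 0.32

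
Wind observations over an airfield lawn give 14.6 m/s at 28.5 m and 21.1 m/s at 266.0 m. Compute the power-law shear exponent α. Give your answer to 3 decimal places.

α ≈ 0.165

Power law: V₂/V₁ = (z₂/z₁)^α ⇒ α = ln(V₂/V₁) / ln(z₂/z₁)
α = ln(21.1/14.6) / ln(266.0/28.5) = ln(1.4452) / ln(9.3333)
  = 0.36825 / 2.23359 = 0.16487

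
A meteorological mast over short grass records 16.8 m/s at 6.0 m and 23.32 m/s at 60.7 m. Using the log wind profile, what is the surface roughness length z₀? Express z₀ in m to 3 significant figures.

Log law: V(z) ∝ ln(z/z₀). With r = V₁/V₂ = 16.8/23.32 = 0.72041,
r · ln(z₂/z₀) = ln(z₁/z₀) ⇒ ln z₀ = (ln z₁ − r·ln z₂)/(1 − r)
ln z₀ = (1.79176 − 0.72041×4.10594) / 0.27959 = -4.1712
z₀ = exp(-4.1712) = 0.01543 m

z₀ ≈ 0.0154 m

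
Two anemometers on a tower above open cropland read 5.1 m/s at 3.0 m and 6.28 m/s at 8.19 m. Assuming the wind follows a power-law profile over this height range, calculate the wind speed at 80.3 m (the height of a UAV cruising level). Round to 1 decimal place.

10.1 m/s

First find α: α = ln(V₂/V₁)/ln(z₂/z₁) = ln(6.28/5.1)/ln(8.19/3.0) = 0.20813/1.00430 = 0.2072
Extrapolate from 8.19 m to 80.3 m: V₃ = 6.28 × (80.3/8.19)^0.2072 = 6.28 × 1.6050 = 10.0791 m/s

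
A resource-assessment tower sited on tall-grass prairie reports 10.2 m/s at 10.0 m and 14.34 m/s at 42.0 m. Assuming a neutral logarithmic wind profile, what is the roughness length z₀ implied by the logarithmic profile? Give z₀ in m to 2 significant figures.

Log law: V(z) ∝ ln(z/z₀). With r = V₁/V₂ = 10.2/14.34 = 0.71130,
r · ln(z₂/z₀) = ln(z₁/z₀) ⇒ ln z₀ = (ln z₁ − r·ln z₂)/(1 − r)
ln z₀ = (2.30259 − 0.71130×3.73767) / 0.28870 = -1.2331
z₀ = exp(-1.2331) = 0.2914 m

z₀ ≈ 0.29 m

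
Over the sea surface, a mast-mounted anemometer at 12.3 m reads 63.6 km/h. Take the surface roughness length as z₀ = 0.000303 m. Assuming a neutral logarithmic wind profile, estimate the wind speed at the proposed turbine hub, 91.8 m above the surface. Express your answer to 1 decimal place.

75.6 km/h

Log law: V(z) ∝ ln(z/z₀), so V₂/V₁ = ln(z₂/z₀) / ln(z₁/z₀).
ln(91.8/0.000303) = 12.6214, ln(12.3/0.000303) = 10.6114
V₂ = 63.6 × 12.6214/10.6114 = 63.6 × 1.1894 = 75.6471 km/h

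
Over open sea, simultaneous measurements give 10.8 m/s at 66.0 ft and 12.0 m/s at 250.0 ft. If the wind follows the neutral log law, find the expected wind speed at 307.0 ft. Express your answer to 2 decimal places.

12.19 m/s

Log law: V ∝ ln(z/z₀). From the pair, with r = V₁/V₂ = 0.90000,
ln z₀ = (ln z₁ − r·ln z₂)/(1 − r) = (4.1897 − 0.90000×5.5215)/0.10000 = -7.7966 → z₀ = 0.0004111 ft
V₃ = V₁ · ln(z₃/z₀)/ln(z₁/z₀) = 10.8 × 13.5234/11.9863 = 12.1851 m/s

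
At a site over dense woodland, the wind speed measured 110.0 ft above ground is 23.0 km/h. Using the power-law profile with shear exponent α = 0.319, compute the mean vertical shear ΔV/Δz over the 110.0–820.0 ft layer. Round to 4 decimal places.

0.0291 km/h/ft

Power law: V₂ = V₁ · (z₂/z₁)^α = 23.0 × (7.4545)^0.319 = 43.6546 km/h
ΔV/Δz = (43.6546 − 23.0)/(820.0 − 110.0) = 20.6546/710.0000 = 0.02909 km/h/ft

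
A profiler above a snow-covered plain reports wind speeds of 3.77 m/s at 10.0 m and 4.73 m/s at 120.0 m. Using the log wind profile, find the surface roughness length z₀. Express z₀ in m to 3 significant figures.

z₀ ≈ 0.000578 m

Log law: V(z) ∝ ln(z/z₀). With r = V₁/V₂ = 3.77/4.73 = 0.79704,
r · ln(z₂/z₀) = ln(z₁/z₀) ⇒ ln z₀ = (ln z₁ − r·ln z₂)/(1 − r)
ln z₀ = (2.30259 − 0.79704×4.78749) / 0.20296 = -7.4559
z₀ = exp(-7.4559) = 0.0005780 m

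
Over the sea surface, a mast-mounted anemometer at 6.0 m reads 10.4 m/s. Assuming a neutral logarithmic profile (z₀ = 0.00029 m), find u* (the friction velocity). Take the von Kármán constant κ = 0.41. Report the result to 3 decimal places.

u* ≈ 0.429 m/s

Log law: V(z) = (u*/κ) · ln(z/z₀) ⇒ u* = κ · V / ln(z/z₀)
u* = 0.41 × 10.4 / ln(6.0/0.00029) = 0.41 × 10.4 / 9.9374
   = 4.2640 / 9.9374 = 0.4291 m/s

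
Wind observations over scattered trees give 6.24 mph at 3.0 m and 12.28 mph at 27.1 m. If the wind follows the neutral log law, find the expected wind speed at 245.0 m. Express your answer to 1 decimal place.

18.3 mph

Log law: V ∝ ln(z/z₀). From the pair, with r = V₁/V₂ = 0.50814,
ln z₀ = (ln z₁ − r·ln z₂)/(1 − r) = (1.0986 − 0.50814×3.2995)/0.49186 = -1.1752 → z₀ = 0.3088 m
V₃ = V₁ · ln(z₃/z₀)/ln(z₁/z₀) = 6.24 × 6.6764/2.2738 = 18.3222 mph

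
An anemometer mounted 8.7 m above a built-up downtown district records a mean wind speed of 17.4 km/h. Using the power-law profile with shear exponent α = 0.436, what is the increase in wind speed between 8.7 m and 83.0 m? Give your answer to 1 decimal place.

Power law: V₂ = V₁ · (z₂/z₁)^α = 17.4 × (9.5402)^0.436 = 46.5197 km/h
ΔV = 46.5197 − 17.4 = 29.1197 km/h

29.1 km/h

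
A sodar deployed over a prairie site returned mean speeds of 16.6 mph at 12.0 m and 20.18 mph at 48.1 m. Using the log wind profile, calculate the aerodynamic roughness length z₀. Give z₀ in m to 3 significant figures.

Log law: V(z) ∝ ln(z/z₀). With r = V₁/V₂ = 16.6/20.18 = 0.82260,
r · ln(z₂/z₀) = ln(z₁/z₀) ⇒ ln z₀ = (ln z₁ − r·ln z₂)/(1 − r)
ln z₀ = (2.48491 − 0.82260×3.87328) / 0.17740 = -3.9528
z₀ = exp(-3.9528) = 0.01920 m

z₀ ≈ 0.0192 m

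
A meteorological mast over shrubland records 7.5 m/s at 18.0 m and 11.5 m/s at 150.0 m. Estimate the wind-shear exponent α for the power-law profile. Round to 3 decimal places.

Power law: V₂/V₁ = (z₂/z₁)^α ⇒ α = ln(V₂/V₁) / ln(z₂/z₁)
α = ln(11.5/7.5) / ln(150.0/18.0) = ln(1.5333) / ln(8.3333)
  = 0.42744 / 2.12026 = 0.20160

α ≈ 0.202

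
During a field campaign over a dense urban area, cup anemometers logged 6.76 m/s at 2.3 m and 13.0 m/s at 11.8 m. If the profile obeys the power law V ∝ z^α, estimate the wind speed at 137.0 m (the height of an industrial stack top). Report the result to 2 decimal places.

First find α: α = ln(V₂/V₁)/ln(z₂/z₁) = ln(13.0/6.76)/ln(11.8/2.3) = 0.65393/1.63519 = 0.3999
Extrapolate from 11.8 m to 137.0 m: V₃ = 13.0 × (137.0/11.8)^0.3999 = 13.0 × 2.6659 = 34.6562 m/s

34.66 m/s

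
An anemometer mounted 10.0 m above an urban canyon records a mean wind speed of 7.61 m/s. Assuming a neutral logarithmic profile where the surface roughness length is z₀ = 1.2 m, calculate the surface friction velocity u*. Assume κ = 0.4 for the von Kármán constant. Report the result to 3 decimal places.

Log law: V(z) = (u*/κ) · ln(z/z₀) ⇒ u* = κ · V / ln(z/z₀)
u* = 0.4 × 7.61 / ln(10.0/1.2) = 0.4 × 7.61 / 2.1203
   = 3.0440 / 2.1203 = 1.4357 m/s

u* ≈ 1.436 m/s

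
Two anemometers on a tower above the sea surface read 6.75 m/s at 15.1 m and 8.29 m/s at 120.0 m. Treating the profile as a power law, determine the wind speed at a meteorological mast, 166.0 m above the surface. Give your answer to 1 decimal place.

First find α: α = ln(V₂/V₁)/ln(z₂/z₁) = ln(8.29/6.75)/ln(120.0/15.1) = 0.20551/2.07280 = 0.0991
Extrapolate from 120.0 m to 166.0 m: V₃ = 8.29 × (166.0/120.0)^0.0991 = 8.29 × 1.0327 = 8.5610 m/s

8.6 m/s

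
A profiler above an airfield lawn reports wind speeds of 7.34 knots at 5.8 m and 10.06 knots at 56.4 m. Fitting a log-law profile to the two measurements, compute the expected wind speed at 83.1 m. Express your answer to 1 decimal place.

10.5 knots

Log law: V ∝ ln(z/z₀). From the pair, with r = V₁/V₂ = 0.72962,
ln z₀ = (ln z₁ − r·ln z₂)/(1 − r) = (1.7579 − 0.72962×4.0325)/0.27038 = -4.3802 → z₀ = 0.01252 m
V₃ = V₁ · ln(z₃/z₀)/ln(z₁/z₀) = 7.34 × 8.8003/6.1381 = 10.5235 knots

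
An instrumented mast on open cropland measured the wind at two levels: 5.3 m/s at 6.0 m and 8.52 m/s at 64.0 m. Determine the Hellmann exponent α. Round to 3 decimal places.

Power law: V₂/V₁ = (z₂/z₁)^α ⇒ α = ln(V₂/V₁) / ln(z₂/z₁)
α = ln(8.52/5.3) / ln(64.0/6.0) = ln(1.6075) / ln(10.6667)
  = 0.47471 / 2.36712 = 0.20054

α ≈ 0.201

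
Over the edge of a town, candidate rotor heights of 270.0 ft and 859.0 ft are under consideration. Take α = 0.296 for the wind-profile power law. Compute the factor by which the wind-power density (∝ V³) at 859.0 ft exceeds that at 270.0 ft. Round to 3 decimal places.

2.795

Speed ratio: V_B/V_A = (z_B/z_A)^α = (859.0/270.0)^0.296 = (3.1815)^0.296 = 1.40857
Power-density ratio: P_B/P_A = (V_B/V_A)³ = (1.40857)³ = 2.79470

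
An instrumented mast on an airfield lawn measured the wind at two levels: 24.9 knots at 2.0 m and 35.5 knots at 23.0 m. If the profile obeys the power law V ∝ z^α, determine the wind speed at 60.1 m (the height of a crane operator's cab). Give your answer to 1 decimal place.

First find α: α = ln(V₂/V₁)/ln(z₂/z₁) = ln(35.5/24.9)/ln(23.0/2.0) = 0.35466/2.44235 = 0.1452
Extrapolate from 23.0 m to 60.1 m: V₃ = 35.5 × (60.1/23.0)^0.1452 = 35.5 × 1.1497 = 40.8135 knots

40.8 knots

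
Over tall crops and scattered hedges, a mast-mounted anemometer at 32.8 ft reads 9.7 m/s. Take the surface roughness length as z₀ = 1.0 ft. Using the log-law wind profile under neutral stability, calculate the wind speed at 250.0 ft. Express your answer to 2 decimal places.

15.34 m/s

Log law: V(z) ∝ ln(z/z₀), so V₂/V₁ = ln(z₂/z₀) / ln(z₁/z₀).
ln(250.0/1.0) = 5.5215, ln(32.8/1.0) = 3.4904
V₂ = 9.7 × 5.5215/3.4904 = 9.7 × 1.5819 = 15.3443 m/s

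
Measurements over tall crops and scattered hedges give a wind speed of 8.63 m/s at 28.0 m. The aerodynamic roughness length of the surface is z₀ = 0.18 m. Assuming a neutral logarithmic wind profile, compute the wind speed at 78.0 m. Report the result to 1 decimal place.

Log law: V(z) ∝ ln(z/z₀), so V₂/V₁ = ln(z₂/z₀) / ln(z₁/z₀).
ln(78.0/0.18) = 6.0715, ln(28.0/0.18) = 5.0470
V₂ = 8.63 × 6.0715/5.0470 = 8.63 × 1.2030 = 10.3818 m/s

10.4 m/s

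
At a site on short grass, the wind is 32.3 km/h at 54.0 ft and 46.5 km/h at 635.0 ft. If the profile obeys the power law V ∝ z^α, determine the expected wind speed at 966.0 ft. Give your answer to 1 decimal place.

First find α: α = ln(V₂/V₁)/ln(z₂/z₁) = ln(46.5/32.3)/ln(635.0/54.0) = 0.36439/2.46464 = 0.1478
Extrapolate from 635.0 ft to 966.0 ft: V₃ = 46.5 × (966.0/635.0)^0.1478 = 46.5 × 1.0640 = 49.4756 km/h

49.5 km/h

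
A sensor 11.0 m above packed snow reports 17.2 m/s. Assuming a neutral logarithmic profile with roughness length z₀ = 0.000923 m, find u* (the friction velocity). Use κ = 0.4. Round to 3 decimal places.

u* ≈ 0.733 m/s

Log law: V(z) = (u*/κ) · ln(z/z₀) ⇒ u* = κ · V / ln(z/z₀)
u* = 0.4 × 17.2 / ln(11.0/0.000923) = 0.4 × 17.2 / 9.3858
   = 6.8800 / 9.3858 = 0.7330 m/s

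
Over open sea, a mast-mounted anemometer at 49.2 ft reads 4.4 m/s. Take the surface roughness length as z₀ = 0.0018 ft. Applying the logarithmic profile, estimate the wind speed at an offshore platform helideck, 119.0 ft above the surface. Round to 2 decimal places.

4.78 m/s

Log law: V(z) ∝ ln(z/z₀), so V₂/V₁ = ln(z₂/z₀) / ln(z₁/z₀).
ln(119.0/0.0018) = 11.0991, ln(49.2/0.0018) = 10.2159
V₂ = 4.4 × 11.0991/10.2159 = 4.4 × 1.0865 = 4.7804 m/s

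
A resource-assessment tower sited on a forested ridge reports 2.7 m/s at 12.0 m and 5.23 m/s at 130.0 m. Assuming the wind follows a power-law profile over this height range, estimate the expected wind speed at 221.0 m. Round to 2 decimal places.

6.06 m/s

First find α: α = ln(V₂/V₁)/ln(z₂/z₁) = ln(5.23/2.7)/ln(130.0/12.0) = 0.66116/2.38263 = 0.2775
Extrapolate from 130.0 m to 221.0 m: V₃ = 5.23 × (221.0/130.0)^0.2775 = 5.23 × 1.1586 = 6.0597 m/s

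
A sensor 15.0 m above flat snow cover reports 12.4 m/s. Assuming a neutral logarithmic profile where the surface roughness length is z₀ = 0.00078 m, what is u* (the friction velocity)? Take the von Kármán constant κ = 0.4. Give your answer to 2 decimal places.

u* ≈ 0.50 m/s

Log law: V(z) = (u*/κ) · ln(z/z₀) ⇒ u* = κ · V / ln(z/z₀)
u* = 0.4 × 12.4 / ln(15.0/0.00078) = 0.4 × 12.4 / 9.8643
   = 4.9600 / 9.8643 = 0.5028 m/s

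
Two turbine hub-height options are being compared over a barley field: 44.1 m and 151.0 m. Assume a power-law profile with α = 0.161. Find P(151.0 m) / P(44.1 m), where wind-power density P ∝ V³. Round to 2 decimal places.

1.81

Speed ratio: V_B/V_A = (z_B/z_A)^α = (151.0/44.1)^0.161 = (3.4240)^0.161 = 1.21916
Power-density ratio: P_B/P_A = (V_B/V_A)³ = (1.21916)³ = 1.81210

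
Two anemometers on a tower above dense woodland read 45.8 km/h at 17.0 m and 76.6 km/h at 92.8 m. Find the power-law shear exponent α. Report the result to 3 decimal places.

α ≈ 0.303

Power law: V₂/V₁ = (z₂/z₁)^α ⇒ α = ln(V₂/V₁) / ln(z₂/z₁)
α = ln(76.6/45.8) / ln(92.8/17.0) = ln(1.6725) / ln(5.4588)
  = 0.51431 / 1.69723 = 0.30303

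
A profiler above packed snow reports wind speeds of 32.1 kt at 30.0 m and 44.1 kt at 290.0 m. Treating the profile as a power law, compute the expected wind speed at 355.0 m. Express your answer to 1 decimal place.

45.4 kt

First find α: α = ln(V₂/V₁)/ln(z₂/z₁) = ln(44.1/32.1)/ln(290.0/30.0) = 0.31760/2.26868 = 0.1400
Extrapolate from 290.0 m to 355.0 m: V₃ = 44.1 × (355.0/290.0)^0.1400 = 44.1 × 1.0287 = 45.3664 kt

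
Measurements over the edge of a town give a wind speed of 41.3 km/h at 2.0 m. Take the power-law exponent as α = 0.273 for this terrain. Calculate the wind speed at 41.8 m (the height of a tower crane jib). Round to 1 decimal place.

94.7 km/h

Power-law profile: V₂ = V₁ · (z₂/z₁)^α
V₂ = 41.3 × (41.8/2.0)^0.273 = 41.3 × (20.9000)^0.273
    = 41.3 × 2.2930 = 94.7000 km/h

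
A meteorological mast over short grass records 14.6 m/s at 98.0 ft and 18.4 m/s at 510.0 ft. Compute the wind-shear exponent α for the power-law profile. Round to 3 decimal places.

α ≈ 0.140

Power law: V₂/V₁ = (z₂/z₁)^α ⇒ α = ln(V₂/V₁) / ln(z₂/z₁)
α = ln(18.4/14.6) / ln(510.0/98.0) = ln(1.2603) / ln(5.2041)
  = 0.23133 / 1.64944 = 0.14025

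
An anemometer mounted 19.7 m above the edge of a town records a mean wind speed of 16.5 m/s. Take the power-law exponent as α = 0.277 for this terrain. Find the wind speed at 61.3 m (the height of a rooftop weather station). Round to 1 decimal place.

Power-law profile: V₂ = V₁ · (z₂/z₁)^α
V₂ = 16.5 × (61.3/19.7)^0.277 = 16.5 × (3.1117)^0.277
    = 16.5 × 1.3695 = 22.5966 m/s

22.6 m/s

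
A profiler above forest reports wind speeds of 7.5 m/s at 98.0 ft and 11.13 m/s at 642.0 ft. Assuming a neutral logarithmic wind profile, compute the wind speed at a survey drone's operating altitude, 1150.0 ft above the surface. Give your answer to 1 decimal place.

Log law: V ∝ ln(z/z₀). From the pair, with r = V₁/V₂ = 0.67385,
ln z₀ = (ln z₁ − r·ln z₂)/(1 − r) = (4.5850 − 0.67385×6.4646)/0.32615 = 0.7015 → z₀ = 2.017 ft
V₃ = V₁ · ln(z₃/z₀)/ln(z₁/z₀) = 7.5 × 6.3461/3.8835 = 12.2558 m/s

12.3 m/s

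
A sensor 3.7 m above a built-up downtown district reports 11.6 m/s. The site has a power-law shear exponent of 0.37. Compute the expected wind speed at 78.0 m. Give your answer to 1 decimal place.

35.8 m/s

Power-law profile: V₂ = V₁ · (z₂/z₁)^α
V₂ = 11.6 × (78.0/3.7)^0.37 = 11.6 × (21.0811)^0.37
    = 11.6 × 3.0892 = 35.8343 m/s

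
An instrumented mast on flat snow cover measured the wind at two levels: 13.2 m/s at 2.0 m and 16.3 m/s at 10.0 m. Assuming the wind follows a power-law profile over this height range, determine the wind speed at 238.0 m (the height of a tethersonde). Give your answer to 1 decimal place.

24.7 m/s

First find α: α = ln(V₂/V₁)/ln(z₂/z₁) = ln(16.3/13.2)/ln(10.0/2.0) = 0.21095/1.60944 = 0.1311
Extrapolate from 10.0 m to 238.0 m: V₃ = 16.3 × (238.0/10.0)^0.1311 = 16.3 × 1.5151 = 24.6953 m/s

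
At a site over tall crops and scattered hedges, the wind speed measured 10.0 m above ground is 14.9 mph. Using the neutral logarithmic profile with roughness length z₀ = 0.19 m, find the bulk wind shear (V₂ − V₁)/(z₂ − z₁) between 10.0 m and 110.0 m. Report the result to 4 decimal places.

0.0901 mph/m

Log law: V₂ = V₁ · ln(z₂/z₀)/ln(z₁/z₀) = 14.9 × 6.3612/3.9633 = 23.9148 mph
ΔV/Δz = (23.9148 − 14.9)/(110.0 − 10.0) = 9.0148/100.0000 = 0.09015 mph/m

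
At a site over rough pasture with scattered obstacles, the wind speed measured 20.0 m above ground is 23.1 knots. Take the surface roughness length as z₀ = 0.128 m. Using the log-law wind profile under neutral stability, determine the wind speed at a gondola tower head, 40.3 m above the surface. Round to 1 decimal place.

26.3 knots

Log law: V(z) ∝ ln(z/z₀), so V₂/V₁ = ln(z₂/z₀) / ln(z₁/z₀).
ln(40.3/0.128) = 5.7521, ln(20.0/0.128) = 5.0515
V₂ = 23.1 × 5.7521/5.0515 = 23.1 × 1.1387 = 26.3039 knots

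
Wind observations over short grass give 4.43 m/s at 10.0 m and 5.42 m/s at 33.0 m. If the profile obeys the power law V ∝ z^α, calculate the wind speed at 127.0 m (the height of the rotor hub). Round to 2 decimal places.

First find α: α = ln(V₂/V₁)/ln(z₂/z₁) = ln(5.42/4.43)/ln(33.0/10.0) = 0.20170/1.19392 = 0.1689
Extrapolate from 33.0 m to 127.0 m: V₃ = 5.42 × (127.0/33.0)^0.1689 = 5.42 × 1.2557 = 6.8057 m/s

6.81 m/s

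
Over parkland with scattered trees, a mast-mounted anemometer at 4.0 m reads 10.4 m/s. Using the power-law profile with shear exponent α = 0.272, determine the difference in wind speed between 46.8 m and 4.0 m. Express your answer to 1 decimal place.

9.9 m/s

Power law: V₂ = V₁ · (z₂/z₁)^α = 10.4 × (11.7000)^0.272 = 20.3039 m/s
ΔV = 20.3039 − 10.4 = 9.9039 m/s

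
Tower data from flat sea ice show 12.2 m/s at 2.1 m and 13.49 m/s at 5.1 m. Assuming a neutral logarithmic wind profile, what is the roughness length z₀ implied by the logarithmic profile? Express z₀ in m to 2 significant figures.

Log law: V(z) ∝ ln(z/z₀). With r = V₁/V₂ = 12.2/13.49 = 0.90437,
r · ln(z₂/z₀) = ln(z₁/z₀) ⇒ ln z₀ = (ln z₁ − r·ln z₂)/(1 − r)
ln z₀ = (0.74194 − 0.90437×1.62924) / 0.09563 = -7.6496
z₀ = exp(-7.6496) = 0.0004762 m

z₀ ≈ 0.00048 m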